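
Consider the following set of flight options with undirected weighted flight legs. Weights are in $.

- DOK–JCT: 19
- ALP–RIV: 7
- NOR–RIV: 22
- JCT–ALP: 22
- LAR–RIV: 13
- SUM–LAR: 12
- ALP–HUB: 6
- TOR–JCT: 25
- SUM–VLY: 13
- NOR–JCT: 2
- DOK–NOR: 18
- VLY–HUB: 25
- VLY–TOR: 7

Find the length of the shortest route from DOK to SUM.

Compare a few routes:
DOK → NOR → RIV → LAR → SUM: 18+22+13+12 = 65
DOK → JCT → TOR → VLY → SUM: 19+25+7+13 = 64
DOK → NOR → JCT → TOR → VLY → SUM: 18+2+25+7+13 = 65
DOK → JCT → NOR → RIV → LAR → SUM: 19+2+22+13+12 = 68
The minimum is $64 via DOK → JCT → TOR → VLY → SUM.

$64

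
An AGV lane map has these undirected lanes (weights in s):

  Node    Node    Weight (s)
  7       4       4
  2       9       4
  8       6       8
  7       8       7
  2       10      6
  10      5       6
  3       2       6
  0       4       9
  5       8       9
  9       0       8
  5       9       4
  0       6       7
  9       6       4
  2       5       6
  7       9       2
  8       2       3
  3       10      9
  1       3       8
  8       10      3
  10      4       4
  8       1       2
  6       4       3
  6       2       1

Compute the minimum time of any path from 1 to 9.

9 s

Settle nodes by increasing distance from 1:
1: 0
8: 2  (via 1)
2: 5  (via 8)
10: 5  (via 8)
6: 6  (via 2)
3: 8  (via 1)
4: 9  (via 10)
7: 9  (via 8)
9: 9  (via 2)
Shortest route: 1 → 8 → 2 → 9 = 9 s.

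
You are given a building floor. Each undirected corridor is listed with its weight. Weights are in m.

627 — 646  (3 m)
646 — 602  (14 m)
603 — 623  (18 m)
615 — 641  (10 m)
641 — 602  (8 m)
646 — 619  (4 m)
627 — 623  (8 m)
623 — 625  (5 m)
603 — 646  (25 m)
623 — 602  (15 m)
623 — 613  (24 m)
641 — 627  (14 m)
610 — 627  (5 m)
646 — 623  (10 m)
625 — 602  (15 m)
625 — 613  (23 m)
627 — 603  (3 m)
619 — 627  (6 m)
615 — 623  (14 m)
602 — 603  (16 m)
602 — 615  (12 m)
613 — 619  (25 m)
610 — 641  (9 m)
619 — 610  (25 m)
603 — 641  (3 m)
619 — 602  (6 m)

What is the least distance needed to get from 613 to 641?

37 m

Running Dijkstra from 613:
613: 0
625: 23  (via 613)
623: 24  (via 613)
619: 25  (via 613)
646: 29  (via 619)
627: 31  (via 619)
602: 31  (via 619)
603: 34  (via 627)
610: 36  (via 627)
641: 37  (via 603)
Shortest route: 613–619–627–603–641 = 37 m.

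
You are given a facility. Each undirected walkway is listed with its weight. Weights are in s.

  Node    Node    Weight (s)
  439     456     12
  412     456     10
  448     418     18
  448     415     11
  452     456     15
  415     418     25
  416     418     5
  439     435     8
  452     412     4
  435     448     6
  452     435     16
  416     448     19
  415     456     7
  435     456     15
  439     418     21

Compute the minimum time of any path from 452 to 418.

40 s

Running Dijkstra from 452:
452: 0
412: 4  (via 452)
456: 14  (via 412)
435: 16  (via 452)
415: 21  (via 456)
448: 22  (via 435)
439: 24  (via 435)
418: 40  (via 448)
Shortest route: 452 → 435 → 448 → 418 = 40 s.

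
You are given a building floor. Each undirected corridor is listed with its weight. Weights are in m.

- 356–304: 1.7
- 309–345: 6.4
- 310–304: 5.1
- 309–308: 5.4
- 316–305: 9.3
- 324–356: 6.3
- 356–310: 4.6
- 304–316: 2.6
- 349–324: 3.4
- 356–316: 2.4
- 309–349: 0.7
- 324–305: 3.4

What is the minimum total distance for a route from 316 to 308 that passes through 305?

22.2 m

Shortest 316→305: 316 → 305 = 9.3
Shortest 305→308: 305 → 324 → 349 → 309 → 308 = 12.9
Total via 305: 9.3 + 12.9 = 22.2 m.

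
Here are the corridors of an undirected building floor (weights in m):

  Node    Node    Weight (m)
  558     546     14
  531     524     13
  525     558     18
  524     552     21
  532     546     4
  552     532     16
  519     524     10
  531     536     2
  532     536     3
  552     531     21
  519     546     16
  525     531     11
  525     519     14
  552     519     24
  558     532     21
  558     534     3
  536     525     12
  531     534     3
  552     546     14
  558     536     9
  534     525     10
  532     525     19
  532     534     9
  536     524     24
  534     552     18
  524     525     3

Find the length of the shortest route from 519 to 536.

23 m

Settle nodes by increasing distance from 519:
519: 0
524: 10  (via 519)
525: 13  (via 524)
546: 16  (via 519)
532: 20  (via 546)
531: 23  (via 524)
536: 23  (via 532)
Shortest route: 519–546–532–536 = 23 m.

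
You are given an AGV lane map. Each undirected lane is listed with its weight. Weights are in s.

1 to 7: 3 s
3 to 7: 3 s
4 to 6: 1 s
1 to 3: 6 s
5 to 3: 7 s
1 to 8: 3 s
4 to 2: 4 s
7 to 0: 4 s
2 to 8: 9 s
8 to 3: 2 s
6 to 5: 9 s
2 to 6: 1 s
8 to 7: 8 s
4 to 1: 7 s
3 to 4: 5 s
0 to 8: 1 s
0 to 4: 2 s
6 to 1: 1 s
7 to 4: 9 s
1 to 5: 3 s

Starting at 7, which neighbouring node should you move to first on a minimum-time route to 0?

Enumerating some paths:
7–3–8–0: 3+2+1 = 6
7–1–8–0: 3+3+1 = 7
7–0: 4 = 4
7–1–6–4–0: 3+1+1+2 = 7
Cheapest is 7–0 at 4 s.
So from 7 the first move is to 0.

0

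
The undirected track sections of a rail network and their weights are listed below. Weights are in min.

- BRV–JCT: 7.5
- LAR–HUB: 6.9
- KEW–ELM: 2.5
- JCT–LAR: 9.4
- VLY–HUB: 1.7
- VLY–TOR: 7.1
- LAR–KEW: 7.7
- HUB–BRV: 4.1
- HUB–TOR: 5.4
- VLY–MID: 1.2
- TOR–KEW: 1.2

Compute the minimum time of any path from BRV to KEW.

Enumerating some paths:
BRV - HUB - VLY - TOR - KEW: 4.1+1.7+7.1+1.2 = 14.1
BRV - HUB - LAR - KEW: 4.1+6.9+7.7 = 18.7
BRV - HUB - TOR - KEW: 4.1+5.4+1.2 = 10.7
The minimum is 10.7 min via BRV - HUB - TOR - KEW.

10.7 min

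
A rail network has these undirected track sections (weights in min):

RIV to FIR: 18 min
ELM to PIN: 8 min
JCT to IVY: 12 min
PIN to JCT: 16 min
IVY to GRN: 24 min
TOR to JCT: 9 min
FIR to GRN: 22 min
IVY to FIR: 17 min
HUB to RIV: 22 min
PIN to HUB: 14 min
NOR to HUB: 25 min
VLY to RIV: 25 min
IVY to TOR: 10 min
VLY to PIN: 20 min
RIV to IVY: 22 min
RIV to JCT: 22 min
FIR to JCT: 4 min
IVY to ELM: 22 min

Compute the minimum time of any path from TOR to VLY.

Candidate routes:
TOR → JCT → FIR → RIV → VLY: 9+4+18+25 = 56
TOR → IVY → RIV → VLY: 10+22+25 = 57
TOR → JCT → PIN → VLY: 9+16+20 = 45
TOR → JCT → RIV → VLY: 9+22+25 = 56
The minimum is 45 min via TOR → JCT → PIN → VLY.

45 min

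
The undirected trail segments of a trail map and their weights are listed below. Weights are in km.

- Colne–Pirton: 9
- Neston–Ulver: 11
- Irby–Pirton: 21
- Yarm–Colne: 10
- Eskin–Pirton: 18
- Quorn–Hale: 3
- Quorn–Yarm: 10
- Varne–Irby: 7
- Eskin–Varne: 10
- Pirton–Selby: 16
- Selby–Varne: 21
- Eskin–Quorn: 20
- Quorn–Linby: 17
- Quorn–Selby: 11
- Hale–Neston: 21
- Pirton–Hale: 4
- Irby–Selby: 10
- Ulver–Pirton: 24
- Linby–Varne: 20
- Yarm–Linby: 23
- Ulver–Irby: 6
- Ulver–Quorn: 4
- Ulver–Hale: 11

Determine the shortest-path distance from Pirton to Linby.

24 km

Candidate routes:
Pirton - Hale - Quorn - Linby: 4+3+17 = 24
Pirton - Hale - Ulver - Quorn - Linby: 4+11+4+17 = 36
The minimum is 24 km via Pirton - Hale - Quorn - Linby.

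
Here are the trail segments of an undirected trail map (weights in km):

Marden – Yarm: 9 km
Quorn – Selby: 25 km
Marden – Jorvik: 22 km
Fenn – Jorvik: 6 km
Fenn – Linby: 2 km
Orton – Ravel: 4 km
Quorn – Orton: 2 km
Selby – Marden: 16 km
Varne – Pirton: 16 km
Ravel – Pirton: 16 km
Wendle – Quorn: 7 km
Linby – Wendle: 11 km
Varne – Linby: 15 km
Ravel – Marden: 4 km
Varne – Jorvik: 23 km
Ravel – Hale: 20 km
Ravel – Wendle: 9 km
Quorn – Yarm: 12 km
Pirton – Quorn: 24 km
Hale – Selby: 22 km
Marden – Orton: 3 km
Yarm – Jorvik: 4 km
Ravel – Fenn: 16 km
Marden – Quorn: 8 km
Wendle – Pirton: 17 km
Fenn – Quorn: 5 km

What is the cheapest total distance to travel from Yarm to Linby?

12 km

Compare a few routes:
Yarm - Jorvik - Fenn - Linby: 4+6+2 = 12
Yarm - Quorn - Fenn - Linby: 12+5+2 = 19
Yarm - Marden - Orton - Quorn - Fenn - Linby: 9+3+2+5+2 = 21
The minimum is 12 km via Yarm - Jorvik - Fenn - Linby.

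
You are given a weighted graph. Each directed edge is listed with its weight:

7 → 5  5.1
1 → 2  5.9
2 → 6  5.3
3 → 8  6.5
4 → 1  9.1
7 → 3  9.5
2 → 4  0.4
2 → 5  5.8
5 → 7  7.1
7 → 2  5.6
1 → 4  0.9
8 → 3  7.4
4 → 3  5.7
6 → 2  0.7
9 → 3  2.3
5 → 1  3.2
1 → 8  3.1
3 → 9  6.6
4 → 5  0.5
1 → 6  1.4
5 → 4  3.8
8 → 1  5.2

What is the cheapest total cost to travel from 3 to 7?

20.2

Shortest distances from 3:
3: 0
8: 6.5  (via 3)
9: 6.6  (via 3)
1: 11.7  (via 8)
4: 12.6  (via 1)
5: 13.1  (via 4)
6: 13.1  (via 1)
2: 13.8  (via 6)
7: 20.2  (via 5)
Shortest route: 3 → 8 → 1 → 4 → 5 → 7 = 20.2.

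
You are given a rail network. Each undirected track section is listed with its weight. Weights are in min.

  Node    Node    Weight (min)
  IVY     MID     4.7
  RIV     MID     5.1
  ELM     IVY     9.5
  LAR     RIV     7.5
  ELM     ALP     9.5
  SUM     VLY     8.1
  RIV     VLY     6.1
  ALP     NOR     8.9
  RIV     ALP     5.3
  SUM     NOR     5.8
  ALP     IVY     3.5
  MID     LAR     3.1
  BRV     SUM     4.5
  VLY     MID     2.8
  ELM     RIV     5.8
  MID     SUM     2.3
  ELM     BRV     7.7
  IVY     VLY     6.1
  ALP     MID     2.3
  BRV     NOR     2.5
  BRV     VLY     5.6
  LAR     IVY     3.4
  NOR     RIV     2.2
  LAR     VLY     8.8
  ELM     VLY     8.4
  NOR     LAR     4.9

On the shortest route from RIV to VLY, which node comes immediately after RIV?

VLY

Enumerating some paths:
RIV - MID - VLY: 5.1+2.8 = 7.9
RIV - VLY: 6.1 = 6.1
RIV - NOR - BRV - VLY: 2.2+2.5+5.6 = 10.3
Cheapest is RIV - VLY at 6.1 min.
So from RIV the first move is to VLY.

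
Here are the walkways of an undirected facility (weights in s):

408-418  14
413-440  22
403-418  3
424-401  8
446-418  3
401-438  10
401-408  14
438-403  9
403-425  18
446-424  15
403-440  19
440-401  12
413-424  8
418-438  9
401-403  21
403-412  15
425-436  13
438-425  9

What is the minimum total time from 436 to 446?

34 s

Candidate routes:
436 → 425 → 403 → 418 → 446: 13+18+3+3 = 37
436 → 425 → 438 → 418 → 446: 13+9+9+3 = 34
The minimum is 34 s via 436 → 425 → 438 → 418 → 446.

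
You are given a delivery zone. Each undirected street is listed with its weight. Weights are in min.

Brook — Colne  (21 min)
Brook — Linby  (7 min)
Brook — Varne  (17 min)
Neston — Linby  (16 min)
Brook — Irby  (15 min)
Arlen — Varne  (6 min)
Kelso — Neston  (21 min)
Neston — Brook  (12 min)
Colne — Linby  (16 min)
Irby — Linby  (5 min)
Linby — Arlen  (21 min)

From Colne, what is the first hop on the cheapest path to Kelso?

Candidate routes:
Colne–Linby–Neston–Kelso: 16+16+21 = 53
Colne–Brook–Neston–Kelso: 21+12+21 = 54
Cheapest is Colne–Linby–Neston–Kelso at 53 min.
So from Colne the first move is to Linby.

Linby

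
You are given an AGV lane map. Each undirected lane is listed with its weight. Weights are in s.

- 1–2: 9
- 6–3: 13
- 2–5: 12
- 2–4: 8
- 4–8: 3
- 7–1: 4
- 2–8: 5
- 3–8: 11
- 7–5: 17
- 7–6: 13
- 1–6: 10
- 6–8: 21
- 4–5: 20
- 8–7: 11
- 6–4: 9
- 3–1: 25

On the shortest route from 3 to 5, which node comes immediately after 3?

8

Candidate routes:
3–8–4–2–5: 11+3+8+12 = 34
3–8–2–5: 11+5+12 = 28
The minimum is 28 s via 3–8–2–5.
So from 3 the first move is to 8.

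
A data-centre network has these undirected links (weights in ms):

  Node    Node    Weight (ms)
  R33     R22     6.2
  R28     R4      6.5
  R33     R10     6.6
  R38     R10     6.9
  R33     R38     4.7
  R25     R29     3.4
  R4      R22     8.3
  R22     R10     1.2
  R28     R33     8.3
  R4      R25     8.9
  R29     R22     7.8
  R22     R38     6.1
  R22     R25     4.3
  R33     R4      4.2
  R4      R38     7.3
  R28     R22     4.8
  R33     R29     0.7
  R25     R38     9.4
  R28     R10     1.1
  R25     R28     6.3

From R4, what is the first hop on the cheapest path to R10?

R28

Enumerating some paths:
R4 → R22 → R10: 8.3+1.2 = 9.5
R4 → R28 → R10: 6.5+1.1 = 7.6
Cheapest is R4 → R28 → R10 at 7.6 ms.
So from R4 the first move is to R28.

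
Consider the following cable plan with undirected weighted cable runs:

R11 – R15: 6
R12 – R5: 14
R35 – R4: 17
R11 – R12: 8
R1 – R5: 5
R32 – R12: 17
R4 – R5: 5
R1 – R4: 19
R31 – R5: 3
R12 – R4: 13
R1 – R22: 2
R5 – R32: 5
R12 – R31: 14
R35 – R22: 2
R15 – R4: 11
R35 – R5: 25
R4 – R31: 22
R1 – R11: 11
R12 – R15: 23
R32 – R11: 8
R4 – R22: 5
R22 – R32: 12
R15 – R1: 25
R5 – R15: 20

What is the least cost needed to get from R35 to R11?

15

Candidate routes:
R35 - R22 - R1 - R11: 2+2+11 = 15
R35 - R22 - R32 - R11: 2+12+8 = 22
The minimum is 15 via R35 - R22 - R1 - R11.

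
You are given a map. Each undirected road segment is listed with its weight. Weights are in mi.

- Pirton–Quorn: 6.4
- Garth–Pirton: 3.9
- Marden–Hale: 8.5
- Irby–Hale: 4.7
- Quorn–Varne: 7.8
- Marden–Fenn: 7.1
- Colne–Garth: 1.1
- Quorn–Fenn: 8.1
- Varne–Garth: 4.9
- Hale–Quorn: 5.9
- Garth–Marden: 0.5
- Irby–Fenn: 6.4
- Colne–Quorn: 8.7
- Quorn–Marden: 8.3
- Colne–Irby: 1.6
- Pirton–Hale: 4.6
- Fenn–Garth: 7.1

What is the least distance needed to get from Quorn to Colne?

8.7 mi

Settle nodes by increasing distance from Quorn:
Quorn: 0
Hale: 5.9  (via Quorn)
Pirton: 6.4  (via Quorn)
Varne: 7.8  (via Quorn)
Fenn: 8.1  (via Quorn)
Marden: 8.3  (via Quorn)
Colne: 8.7  (via Quorn)
Shortest route: Quorn–Colne = 8.7 mi.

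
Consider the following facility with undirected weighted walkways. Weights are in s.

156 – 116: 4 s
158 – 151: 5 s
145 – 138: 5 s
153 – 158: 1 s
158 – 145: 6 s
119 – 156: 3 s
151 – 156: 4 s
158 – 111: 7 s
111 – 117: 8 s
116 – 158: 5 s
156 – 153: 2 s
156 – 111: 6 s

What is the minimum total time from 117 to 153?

Shortest distances from 117:
117: 0
111: 8  (via 117)
156: 14  (via 111)
158: 15  (via 111)
153: 16  (via 156)
Shortest route: 117–111–156–153 = 16 s.

16 s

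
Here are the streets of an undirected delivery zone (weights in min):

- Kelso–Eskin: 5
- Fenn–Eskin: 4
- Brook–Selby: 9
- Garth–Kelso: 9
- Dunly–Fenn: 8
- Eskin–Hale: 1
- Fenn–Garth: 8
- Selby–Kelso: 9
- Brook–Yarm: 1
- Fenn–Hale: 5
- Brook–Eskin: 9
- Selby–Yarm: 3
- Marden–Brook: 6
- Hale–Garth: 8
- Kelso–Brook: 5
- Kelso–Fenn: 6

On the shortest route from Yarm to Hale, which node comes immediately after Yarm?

Brook

Candidate routes:
Yarm - Brook - Kelso - Fenn - Hale: 1+5+6+5 = 17
Yarm - Brook - Eskin - Hale: 1+9+1 = 11
Yarm - Brook - Kelso - Eskin - Hale: 1+5+5+1 = 12
Cheapest is Yarm - Brook - Eskin - Hale at 11 min.
So from Yarm the first move is to Brook.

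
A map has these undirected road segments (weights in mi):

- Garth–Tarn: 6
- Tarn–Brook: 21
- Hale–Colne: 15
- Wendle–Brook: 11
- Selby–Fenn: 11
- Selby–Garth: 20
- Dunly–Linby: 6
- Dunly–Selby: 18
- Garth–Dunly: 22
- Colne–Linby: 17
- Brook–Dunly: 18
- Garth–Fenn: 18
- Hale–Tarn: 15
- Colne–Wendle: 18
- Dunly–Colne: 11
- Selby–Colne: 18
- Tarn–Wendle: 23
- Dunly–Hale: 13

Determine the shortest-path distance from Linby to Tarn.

Shortest distances from Linby:
Linby: 0
Dunly: 6  (via Linby)
Colne: 17  (via Linby)
Hale: 19  (via Dunly)
Selby: 24  (via Dunly)
Brook: 24  (via Dunly)
Garth: 28  (via Dunly)
Tarn: 34  (via Hale)
Shortest route: Linby → Dunly → Hale → Tarn = 34 mi.

34 mi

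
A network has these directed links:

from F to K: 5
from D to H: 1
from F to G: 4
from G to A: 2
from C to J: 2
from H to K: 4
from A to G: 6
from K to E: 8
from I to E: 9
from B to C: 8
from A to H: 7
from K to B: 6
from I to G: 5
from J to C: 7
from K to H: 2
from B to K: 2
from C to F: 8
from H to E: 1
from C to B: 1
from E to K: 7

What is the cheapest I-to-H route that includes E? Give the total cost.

18

Best I to E: I → E costing 9
Shortest E→H: E → K → H = 9
Total via E: 9 + 9 = 18.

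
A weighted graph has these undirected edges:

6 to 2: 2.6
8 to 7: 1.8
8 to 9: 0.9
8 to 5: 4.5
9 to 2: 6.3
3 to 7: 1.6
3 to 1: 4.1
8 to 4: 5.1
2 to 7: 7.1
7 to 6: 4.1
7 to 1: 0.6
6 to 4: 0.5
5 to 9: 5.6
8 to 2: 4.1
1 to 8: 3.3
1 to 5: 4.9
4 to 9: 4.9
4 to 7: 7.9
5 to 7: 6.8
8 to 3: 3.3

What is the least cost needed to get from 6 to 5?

Enumerating some paths:
6–4–8–5: 0.5+5.1+4.5 = 10.1
6–7–1–5: 4.1+0.6+4.9 = 9.6
Cheapest is 6–7–1–5 at 9.6.

9.6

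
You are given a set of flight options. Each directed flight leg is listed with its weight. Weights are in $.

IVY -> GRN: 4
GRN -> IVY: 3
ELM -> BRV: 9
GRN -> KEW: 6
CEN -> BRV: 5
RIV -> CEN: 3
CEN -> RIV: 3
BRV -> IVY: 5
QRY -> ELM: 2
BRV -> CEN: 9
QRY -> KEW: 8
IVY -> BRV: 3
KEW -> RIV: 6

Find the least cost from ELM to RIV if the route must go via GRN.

$30

Shortest ELM→GRN: ELM → BRV → IVY → GRN = 18
Best GRN to RIV: GRN → KEW → RIV costing 12
Total via GRN: 18 + 12 = $30.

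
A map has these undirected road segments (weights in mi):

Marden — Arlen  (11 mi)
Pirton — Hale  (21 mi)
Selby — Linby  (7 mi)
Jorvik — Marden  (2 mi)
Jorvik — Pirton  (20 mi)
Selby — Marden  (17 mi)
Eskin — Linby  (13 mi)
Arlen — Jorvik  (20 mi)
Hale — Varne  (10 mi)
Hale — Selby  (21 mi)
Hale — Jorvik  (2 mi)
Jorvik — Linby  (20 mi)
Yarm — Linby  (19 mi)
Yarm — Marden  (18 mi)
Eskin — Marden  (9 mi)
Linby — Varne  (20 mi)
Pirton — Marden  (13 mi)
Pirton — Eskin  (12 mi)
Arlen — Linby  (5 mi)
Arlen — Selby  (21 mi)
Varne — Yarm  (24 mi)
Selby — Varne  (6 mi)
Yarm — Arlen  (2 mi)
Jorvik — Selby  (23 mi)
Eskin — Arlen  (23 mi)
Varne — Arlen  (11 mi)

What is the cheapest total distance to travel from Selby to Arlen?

Enumerating some paths:
Selby → Arlen: 21 = 21
Selby → Linby → Arlen: 7+5 = 12
Selby → Varne → Arlen: 6+11 = 17
The minimum is 12 mi via Selby → Linby → Arlen.

12 mi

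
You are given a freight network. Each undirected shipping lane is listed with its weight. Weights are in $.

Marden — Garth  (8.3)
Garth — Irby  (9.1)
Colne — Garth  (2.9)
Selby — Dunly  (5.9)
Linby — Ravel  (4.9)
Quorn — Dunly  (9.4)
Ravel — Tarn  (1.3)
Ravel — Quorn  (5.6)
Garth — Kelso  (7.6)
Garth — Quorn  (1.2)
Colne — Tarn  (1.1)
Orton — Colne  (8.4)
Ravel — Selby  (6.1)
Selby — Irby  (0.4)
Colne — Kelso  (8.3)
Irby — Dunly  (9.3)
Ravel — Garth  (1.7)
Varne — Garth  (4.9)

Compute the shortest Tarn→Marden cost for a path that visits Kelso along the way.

Best Tarn to Kelso: Tarn–Colne–Kelso costing 9.4
Shortest Kelso→Marden: Kelso–Garth–Marden = 15.9
Total via Kelso: 9.4 + 15.9 = $25.3.

$25.3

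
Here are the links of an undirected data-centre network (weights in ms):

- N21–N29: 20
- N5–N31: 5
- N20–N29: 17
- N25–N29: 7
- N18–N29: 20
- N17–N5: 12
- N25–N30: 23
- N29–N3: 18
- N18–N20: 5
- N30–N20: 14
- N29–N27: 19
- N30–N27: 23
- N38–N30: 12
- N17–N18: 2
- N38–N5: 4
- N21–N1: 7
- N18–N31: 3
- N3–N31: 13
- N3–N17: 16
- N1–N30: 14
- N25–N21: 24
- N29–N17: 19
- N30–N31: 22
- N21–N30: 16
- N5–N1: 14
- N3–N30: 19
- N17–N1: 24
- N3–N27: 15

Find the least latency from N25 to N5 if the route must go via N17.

36 ms

Best N25 to N17: N25–N29–N17 costing 26
Best N17 to N5: N17–N18–N31–N5 costing 10
Total via N17: 26 + 10 = 36 ms.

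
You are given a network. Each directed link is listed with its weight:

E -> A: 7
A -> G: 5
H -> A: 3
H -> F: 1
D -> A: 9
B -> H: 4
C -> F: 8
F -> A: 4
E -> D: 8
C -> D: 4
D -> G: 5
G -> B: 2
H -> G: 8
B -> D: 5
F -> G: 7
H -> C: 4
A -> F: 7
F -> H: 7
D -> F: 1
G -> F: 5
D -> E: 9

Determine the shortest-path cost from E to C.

Running Dijkstra from E:
E: 0
A: 7  (via E)
D: 8  (via E)
F: 9  (via D)
G: 12  (via A)
B: 14  (via G)
H: 16  (via F)
C: 20  (via H)
Shortest route: E–D–F–H–C = 20.

20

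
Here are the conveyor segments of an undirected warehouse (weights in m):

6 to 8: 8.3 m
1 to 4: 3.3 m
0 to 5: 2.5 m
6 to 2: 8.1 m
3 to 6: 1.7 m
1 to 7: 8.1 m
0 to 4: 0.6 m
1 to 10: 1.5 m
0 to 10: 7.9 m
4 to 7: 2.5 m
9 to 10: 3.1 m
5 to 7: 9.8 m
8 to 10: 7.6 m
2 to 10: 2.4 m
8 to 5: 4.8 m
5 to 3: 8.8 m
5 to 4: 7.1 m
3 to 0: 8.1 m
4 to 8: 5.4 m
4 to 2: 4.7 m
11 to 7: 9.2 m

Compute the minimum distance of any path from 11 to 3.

Running Dijkstra from 11:
11: 0
7: 9.2  (via 11)
4: 11.7  (via 7)
0: 12.3  (via 4)
5: 14.8  (via 0)
1: 15  (via 4)
2: 16.4  (via 4)
10: 16.5  (via 1)
8: 17.1  (via 4)
9: 19.6  (via 10)
3: 20.4  (via 0)
Shortest route: 11 → 7 → 4 → 0 → 3 = 20.4 m.

20.4 m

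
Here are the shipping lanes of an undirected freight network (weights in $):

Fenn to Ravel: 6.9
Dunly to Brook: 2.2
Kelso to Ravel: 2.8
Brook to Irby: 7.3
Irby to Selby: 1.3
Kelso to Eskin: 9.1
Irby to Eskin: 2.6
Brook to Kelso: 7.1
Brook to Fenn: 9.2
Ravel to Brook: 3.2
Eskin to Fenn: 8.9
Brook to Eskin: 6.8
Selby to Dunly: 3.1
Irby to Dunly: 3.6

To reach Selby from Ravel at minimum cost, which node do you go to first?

Enumerating some paths:
Ravel - Brook - Dunly - Selby: 3.2+2.2+3.1 = 8.5
Ravel - Brook - Irby - Selby: 3.2+7.3+1.3 = 11.8
Ravel - Brook - Eskin - Irby - Selby: 3.2+6.8+2.6+1.3 = 13.9
Ravel - Brook - Dunly - Irby - Selby: 3.2+2.2+3.6+1.3 = 10.3
The minimum is $8.5 via Ravel - Brook - Dunly - Selby.
So from Ravel the first move is to Brook.

Brook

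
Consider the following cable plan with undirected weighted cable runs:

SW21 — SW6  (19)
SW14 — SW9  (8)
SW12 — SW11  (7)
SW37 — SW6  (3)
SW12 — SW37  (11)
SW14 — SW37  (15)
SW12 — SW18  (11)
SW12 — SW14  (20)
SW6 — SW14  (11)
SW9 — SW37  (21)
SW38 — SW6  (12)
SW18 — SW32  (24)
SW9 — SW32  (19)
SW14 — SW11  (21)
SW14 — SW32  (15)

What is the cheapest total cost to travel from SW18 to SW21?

44

Running Dijkstra from SW18:
SW18: 0
SW12: 11  (via SW18)
SW11: 18  (via SW12)
SW37: 22  (via SW12)
SW32: 24  (via SW18)
SW6: 25  (via SW37)
SW14: 31  (via SW12)
SW38: 37  (via SW6)
SW9: 39  (via SW14)
SW21: 44  (via SW6)
Shortest route: SW18–SW12–SW37–SW6–SW21 = 44.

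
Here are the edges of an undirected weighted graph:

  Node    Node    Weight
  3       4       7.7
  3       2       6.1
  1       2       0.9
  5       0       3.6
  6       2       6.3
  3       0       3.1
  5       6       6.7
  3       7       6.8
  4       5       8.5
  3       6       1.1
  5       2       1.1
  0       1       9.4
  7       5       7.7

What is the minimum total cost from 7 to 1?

9.7

Compare a few routes:
7 - 3 - 2 - 1: 6.8+6.1+0.9 = 13.8
7 - 5 - 2 - 1: 7.7+1.1+0.9 = 9.7
Cheapest is 7 - 5 - 2 - 1 at 9.7.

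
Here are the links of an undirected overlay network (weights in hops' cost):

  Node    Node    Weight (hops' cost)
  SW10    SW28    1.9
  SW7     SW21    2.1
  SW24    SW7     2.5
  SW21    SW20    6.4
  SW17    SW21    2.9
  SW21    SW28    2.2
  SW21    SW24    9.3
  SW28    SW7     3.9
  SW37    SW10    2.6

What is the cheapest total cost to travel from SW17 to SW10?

7 hops' cost

Candidate routes:
SW17 → SW21 → SW28 → SW10: 2.9+2.2+1.9 = 7
SW17 → SW21 → SW7 → SW28 → SW10: 2.9+2.1+3.9+1.9 = 10.8
The minimum is 7 hops' cost via SW17 → SW21 → SW28 → SW10.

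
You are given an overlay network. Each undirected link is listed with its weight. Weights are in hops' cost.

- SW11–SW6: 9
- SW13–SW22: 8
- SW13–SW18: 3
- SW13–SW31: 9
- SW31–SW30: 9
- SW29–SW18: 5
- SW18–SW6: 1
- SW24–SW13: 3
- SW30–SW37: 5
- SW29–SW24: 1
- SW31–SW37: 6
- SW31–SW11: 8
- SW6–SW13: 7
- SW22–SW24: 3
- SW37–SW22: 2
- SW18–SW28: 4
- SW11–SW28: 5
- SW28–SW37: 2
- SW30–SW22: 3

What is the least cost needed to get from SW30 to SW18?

11 hops' cost

Candidate routes:
SW30 → SW22 → SW24 → SW29 → SW18: 3+3+1+5 = 12
SW30 → SW37 → SW28 → SW18: 5+2+4 = 11
Cheapest is SW30 → SW37 → SW28 → SW18 at 11 hops' cost.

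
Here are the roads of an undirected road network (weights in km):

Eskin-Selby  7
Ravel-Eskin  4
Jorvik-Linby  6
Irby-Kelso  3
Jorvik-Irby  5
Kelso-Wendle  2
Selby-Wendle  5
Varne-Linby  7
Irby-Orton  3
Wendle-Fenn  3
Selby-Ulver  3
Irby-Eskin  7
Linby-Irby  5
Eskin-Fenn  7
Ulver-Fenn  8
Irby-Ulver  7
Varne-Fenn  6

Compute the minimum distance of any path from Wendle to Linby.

10 km

Settle nodes by increasing distance from Wendle:
Wendle: 0
Kelso: 2  (via Wendle)
Fenn: 3  (via Wendle)
Irby: 5  (via Kelso)
Selby: 5  (via Wendle)
Orton: 8  (via Irby)
Ulver: 8  (via Selby)
Varne: 9  (via Fenn)
Jorvik: 10  (via Irby)
Linby: 10  (via Irby)
Shortest route: Wendle → Kelso → Irby → Linby = 10 km.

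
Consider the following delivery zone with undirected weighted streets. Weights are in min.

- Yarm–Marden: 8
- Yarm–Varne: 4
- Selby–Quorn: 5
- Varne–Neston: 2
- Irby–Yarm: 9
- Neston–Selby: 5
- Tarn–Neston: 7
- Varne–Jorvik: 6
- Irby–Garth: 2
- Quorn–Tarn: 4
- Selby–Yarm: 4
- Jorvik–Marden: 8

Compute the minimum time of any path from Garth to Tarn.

24 min

Running Dijkstra from Garth:
Garth: 0
Irby: 2  (via Garth)
Yarm: 11  (via Irby)
Varne: 15  (via Yarm)
Selby: 15  (via Yarm)
Neston: 17  (via Varne)
Marden: 19  (via Yarm)
Quorn: 20  (via Selby)
Jorvik: 21  (via Varne)
Tarn: 24  (via Neston)
Shortest route: Garth–Irby–Yarm–Varne–Neston–Tarn = 24 min.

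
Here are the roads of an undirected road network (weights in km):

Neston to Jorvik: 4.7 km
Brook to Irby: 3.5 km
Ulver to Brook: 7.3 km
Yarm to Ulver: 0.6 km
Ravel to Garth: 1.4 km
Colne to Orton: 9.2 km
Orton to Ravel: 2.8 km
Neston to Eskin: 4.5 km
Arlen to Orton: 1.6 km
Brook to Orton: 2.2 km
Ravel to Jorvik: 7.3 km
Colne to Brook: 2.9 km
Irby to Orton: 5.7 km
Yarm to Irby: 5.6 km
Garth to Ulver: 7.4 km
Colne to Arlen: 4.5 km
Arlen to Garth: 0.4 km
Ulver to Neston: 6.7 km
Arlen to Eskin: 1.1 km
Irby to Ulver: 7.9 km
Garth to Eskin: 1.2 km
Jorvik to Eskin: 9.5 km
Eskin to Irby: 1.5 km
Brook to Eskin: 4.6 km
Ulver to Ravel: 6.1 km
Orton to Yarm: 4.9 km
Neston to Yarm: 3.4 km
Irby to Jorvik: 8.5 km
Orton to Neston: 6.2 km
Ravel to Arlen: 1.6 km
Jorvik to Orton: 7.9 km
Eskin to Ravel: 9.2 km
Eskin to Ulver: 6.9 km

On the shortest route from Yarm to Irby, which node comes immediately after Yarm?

Compare a few routes:
Yarm → Ulver → Irby: 0.6+7.9 = 8.5
Yarm → Ulver → Eskin → Irby: 0.6+6.9+1.5 = 9
Yarm → Irby: 5.6 = 5.6
Yarm → Orton → Arlen → Eskin → Irby: 4.9+1.6+1.1+1.5 = 9.1
The minimum is 5.6 km via Yarm → Irby.
So from Yarm the first move is to Irby.

Irby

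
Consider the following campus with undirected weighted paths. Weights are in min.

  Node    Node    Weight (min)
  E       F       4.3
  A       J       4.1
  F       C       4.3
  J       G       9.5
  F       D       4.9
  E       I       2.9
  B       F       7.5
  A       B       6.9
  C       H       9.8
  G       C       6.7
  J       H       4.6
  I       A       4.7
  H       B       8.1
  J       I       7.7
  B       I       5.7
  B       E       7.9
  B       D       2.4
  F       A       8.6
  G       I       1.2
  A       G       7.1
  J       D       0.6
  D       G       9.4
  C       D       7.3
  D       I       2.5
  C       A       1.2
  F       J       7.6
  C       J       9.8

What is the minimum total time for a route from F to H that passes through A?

14.2 min

Best F to A: F → C → A costing 5.5
Shortest A→H: A → J → H = 8.7
Total via A: 5.5 + 8.7 = 14.2 min.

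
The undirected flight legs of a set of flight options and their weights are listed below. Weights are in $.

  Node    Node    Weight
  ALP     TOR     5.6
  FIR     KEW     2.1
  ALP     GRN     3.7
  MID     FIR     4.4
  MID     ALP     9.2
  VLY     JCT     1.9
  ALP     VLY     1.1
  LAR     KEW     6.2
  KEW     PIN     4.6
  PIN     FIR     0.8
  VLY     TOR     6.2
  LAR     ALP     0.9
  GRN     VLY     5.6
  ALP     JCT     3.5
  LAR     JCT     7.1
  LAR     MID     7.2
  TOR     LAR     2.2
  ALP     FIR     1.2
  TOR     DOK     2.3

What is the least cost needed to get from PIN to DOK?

$7.4

Candidate routes:
PIN → FIR → ALP → TOR → DOK: 0.8+1.2+5.6+2.3 = 9.9
PIN → FIR → ALP → VLY → TOR → DOK: 0.8+1.2+1.1+6.2+2.3 = 11.6
PIN → FIR → ALP → LAR → TOR → DOK: 0.8+1.2+0.9+2.2+2.3 = 7.4
Cheapest is PIN → FIR → ALP → LAR → TOR → DOK at $7.4.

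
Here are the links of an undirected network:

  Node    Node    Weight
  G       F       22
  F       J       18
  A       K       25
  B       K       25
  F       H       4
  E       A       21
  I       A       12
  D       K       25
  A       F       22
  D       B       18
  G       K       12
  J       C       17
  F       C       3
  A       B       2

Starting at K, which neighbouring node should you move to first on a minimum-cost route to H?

Candidate routes:
K → G → F → H: 12+22+4 = 38
K → A → F → H: 25+22+4 = 51
Cheapest is K → G → F → H at 38.
So from K the first move is to G.

G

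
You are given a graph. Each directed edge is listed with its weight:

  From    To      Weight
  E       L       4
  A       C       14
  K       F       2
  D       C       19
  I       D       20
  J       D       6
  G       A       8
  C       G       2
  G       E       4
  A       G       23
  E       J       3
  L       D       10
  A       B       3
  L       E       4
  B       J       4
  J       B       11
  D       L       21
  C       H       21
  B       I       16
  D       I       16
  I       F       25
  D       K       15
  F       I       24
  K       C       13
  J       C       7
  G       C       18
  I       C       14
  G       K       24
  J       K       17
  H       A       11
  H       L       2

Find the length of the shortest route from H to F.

28

Compare a few routes:
H - L - E - J - D - K - F: 2+4+3+6+15+2 = 32
H - L - D - K - F: 2+10+15+2 = 29
H - L - E - J - K - F: 2+4+3+17+2 = 28
Cheapest is H - L - E - J - K - F at 28.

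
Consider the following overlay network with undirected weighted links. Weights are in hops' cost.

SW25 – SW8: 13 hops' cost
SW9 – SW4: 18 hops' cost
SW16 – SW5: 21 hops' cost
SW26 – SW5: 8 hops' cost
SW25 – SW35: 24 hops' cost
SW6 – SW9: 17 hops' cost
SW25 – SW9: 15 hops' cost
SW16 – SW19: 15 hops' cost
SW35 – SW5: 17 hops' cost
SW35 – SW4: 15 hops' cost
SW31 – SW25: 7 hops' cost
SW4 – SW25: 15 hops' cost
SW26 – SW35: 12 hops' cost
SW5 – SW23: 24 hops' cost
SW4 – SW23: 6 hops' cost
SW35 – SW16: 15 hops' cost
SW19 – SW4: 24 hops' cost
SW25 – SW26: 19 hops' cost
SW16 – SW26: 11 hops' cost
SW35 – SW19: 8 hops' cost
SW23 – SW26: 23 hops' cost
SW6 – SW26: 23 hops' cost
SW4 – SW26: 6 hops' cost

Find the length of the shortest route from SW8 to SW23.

34 hops' cost

Shortest distances from SW8:
SW8: 0
SW25: 13  (via SW8)
SW31: 20  (via SW25)
SW4: 28  (via SW25)
SW9: 28  (via SW25)
SW26: 32  (via SW25)
SW23: 34  (via SW4)
Shortest route: SW8 → SW25 → SW4 → SW23 = 34 hops' cost.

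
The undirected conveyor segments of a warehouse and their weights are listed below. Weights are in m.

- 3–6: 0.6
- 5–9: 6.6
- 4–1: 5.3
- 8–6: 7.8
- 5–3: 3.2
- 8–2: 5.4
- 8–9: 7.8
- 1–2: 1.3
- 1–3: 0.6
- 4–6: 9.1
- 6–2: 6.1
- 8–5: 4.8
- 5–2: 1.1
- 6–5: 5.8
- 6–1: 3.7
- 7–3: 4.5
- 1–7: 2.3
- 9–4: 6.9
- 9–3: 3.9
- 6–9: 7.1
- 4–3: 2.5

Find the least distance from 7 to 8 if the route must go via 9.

Shortest 7→9: 7 → 1 → 3 → 9 = 6.8
Shortest 9→8: 9 → 8 = 7.8
Total via 9: 6.8 + 7.8 = 14.6 m.

14.6 m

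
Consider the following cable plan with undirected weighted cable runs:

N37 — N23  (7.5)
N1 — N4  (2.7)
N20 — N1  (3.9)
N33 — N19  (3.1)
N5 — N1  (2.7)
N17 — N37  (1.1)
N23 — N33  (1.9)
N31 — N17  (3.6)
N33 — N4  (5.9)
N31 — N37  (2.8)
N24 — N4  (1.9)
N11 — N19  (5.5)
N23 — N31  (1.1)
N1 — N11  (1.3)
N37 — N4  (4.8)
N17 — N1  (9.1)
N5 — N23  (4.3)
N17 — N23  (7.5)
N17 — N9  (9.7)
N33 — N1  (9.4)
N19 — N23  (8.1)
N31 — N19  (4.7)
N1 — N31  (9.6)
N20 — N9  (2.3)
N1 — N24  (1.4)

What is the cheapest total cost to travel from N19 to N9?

Settle nodes by increasing distance from N19:
N19: 0
N33: 3.1  (via N19)
N31: 4.7  (via N19)
N23: 5  (via N33)
N11: 5.5  (via N19)
N1: 6.8  (via N11)
N37: 7.5  (via N31)
N24: 8.2  (via N1)
N17: 8.3  (via N31)
N4: 9  (via N33)
N5: 9.3  (via N23)
N20: 10.7  (via N1)
N9: 13  (via N20)
Shortest route: N19 → N11 → N1 → N20 → N9 = 13.

13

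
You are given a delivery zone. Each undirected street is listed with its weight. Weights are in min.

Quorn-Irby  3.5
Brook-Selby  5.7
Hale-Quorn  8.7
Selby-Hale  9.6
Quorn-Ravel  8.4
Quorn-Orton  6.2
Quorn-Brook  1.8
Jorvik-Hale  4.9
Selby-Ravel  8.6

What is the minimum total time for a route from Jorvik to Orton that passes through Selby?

28.2 min

Shortest Jorvik→Selby: Jorvik–Hale–Selby = 14.5
Best Selby to Orton: Selby–Brook–Quorn–Orton costing 13.7
Total via Selby: 14.5 + 13.7 = 28.2 min.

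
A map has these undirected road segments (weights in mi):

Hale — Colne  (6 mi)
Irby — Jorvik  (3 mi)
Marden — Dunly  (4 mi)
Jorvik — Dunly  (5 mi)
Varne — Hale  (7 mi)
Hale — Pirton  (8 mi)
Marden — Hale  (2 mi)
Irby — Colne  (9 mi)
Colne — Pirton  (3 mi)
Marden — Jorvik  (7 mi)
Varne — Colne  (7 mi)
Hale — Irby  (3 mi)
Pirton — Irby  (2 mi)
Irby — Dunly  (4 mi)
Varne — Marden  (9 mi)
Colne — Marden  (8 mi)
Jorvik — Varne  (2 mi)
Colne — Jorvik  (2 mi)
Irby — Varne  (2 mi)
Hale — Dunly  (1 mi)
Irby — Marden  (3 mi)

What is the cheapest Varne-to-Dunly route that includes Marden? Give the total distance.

8 mi

Shortest Varne→Marden: Varne–Irby–Marden = 5
Shortest Marden→Dunly: Marden–Hale–Dunly = 3
Total via Marden: 5 + 3 = 8 mi.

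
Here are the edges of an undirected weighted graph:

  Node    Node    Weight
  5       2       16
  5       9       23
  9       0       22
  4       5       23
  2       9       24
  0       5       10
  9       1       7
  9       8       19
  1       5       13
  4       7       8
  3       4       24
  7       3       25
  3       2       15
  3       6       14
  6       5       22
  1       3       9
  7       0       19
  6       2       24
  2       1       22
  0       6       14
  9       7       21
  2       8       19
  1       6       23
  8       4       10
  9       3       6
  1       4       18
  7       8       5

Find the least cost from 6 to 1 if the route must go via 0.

Best 6 to 0: 6–0 costing 14
Shortest 0→1: 0–5–1 = 23
Total via 0: 14 + 23 = 37.

37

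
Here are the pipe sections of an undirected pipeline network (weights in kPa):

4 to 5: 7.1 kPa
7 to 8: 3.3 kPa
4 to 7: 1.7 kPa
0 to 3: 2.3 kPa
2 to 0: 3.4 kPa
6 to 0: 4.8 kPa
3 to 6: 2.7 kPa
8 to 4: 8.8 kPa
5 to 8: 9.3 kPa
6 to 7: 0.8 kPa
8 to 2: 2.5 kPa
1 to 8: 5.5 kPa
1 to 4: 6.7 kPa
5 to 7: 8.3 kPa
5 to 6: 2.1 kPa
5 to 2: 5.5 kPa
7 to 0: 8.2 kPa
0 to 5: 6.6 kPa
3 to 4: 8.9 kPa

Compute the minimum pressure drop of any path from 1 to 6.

9.2 kPa

Running Dijkstra from 1:
1: 0
8: 5.5  (via 1)
4: 6.7  (via 1)
2: 8  (via 8)
7: 8.4  (via 4)
6: 9.2  (via 7)
Shortest route: 1–4–7–6 = 9.2 kPa.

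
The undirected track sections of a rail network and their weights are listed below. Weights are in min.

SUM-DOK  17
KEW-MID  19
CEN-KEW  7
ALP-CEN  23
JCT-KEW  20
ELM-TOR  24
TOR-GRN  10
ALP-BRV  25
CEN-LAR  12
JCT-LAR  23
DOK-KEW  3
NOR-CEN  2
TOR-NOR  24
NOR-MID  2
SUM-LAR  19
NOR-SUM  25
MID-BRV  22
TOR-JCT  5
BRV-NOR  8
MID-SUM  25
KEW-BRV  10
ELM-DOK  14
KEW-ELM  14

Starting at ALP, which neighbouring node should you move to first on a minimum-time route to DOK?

Enumerating some paths:
ALP - BRV - KEW - DOK: 25+10+3 = 38
ALP - CEN - KEW - DOK: 23+7+3 = 33
ALP - BRV - NOR - CEN - KEW - DOK: 25+8+2+7+3 = 45
ALP - CEN - NOR - BRV - KEW - DOK: 23+2+8+10+3 = 46
The minimum is 33 min via ALP - CEN - KEW - DOK.
So from ALP the first move is to CEN.

CEN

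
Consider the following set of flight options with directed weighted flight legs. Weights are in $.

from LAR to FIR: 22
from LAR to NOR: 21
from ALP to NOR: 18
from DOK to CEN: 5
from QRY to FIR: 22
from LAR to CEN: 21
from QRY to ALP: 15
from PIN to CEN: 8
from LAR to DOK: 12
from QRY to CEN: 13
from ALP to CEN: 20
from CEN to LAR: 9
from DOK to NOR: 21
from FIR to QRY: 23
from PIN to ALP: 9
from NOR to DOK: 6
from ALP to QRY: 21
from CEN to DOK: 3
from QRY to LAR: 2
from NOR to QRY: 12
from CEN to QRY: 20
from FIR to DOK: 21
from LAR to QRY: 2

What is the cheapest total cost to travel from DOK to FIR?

$36

Settle nodes by increasing distance from DOK:
DOK: 0
CEN: 5  (via DOK)
LAR: 14  (via CEN)
QRY: 16  (via LAR)
NOR: 21  (via DOK)
ALP: 31  (via QRY)
FIR: 36  (via LAR)
Shortest route: DOK → CEN → LAR → FIR = $36.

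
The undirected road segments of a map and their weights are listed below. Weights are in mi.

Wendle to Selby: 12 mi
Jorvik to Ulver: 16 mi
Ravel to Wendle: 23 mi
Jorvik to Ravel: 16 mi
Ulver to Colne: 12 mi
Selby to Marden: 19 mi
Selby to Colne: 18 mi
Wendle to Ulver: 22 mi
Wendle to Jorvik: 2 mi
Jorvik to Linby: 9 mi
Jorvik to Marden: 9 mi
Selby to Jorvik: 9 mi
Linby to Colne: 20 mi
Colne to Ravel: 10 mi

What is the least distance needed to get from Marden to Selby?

Settle nodes by increasing distance from Marden:
Marden: 0
Jorvik: 9  (via Marden)
Wendle: 11  (via Jorvik)
Linby: 18  (via Jorvik)
Selby: 18  (via Jorvik)
Shortest route: Marden → Jorvik → Selby = 18 mi.

18 mi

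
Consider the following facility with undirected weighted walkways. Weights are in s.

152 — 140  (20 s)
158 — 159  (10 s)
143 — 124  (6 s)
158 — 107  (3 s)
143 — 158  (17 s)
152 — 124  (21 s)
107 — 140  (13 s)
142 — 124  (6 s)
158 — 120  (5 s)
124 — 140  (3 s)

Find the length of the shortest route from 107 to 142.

22 s

Candidate routes:
107 → 158 → 143 → 124 → 142: 3+17+6+6 = 32
107 → 140 → 124 → 142: 13+3+6 = 22
The minimum is 22 s via 107 → 140 → 124 → 142.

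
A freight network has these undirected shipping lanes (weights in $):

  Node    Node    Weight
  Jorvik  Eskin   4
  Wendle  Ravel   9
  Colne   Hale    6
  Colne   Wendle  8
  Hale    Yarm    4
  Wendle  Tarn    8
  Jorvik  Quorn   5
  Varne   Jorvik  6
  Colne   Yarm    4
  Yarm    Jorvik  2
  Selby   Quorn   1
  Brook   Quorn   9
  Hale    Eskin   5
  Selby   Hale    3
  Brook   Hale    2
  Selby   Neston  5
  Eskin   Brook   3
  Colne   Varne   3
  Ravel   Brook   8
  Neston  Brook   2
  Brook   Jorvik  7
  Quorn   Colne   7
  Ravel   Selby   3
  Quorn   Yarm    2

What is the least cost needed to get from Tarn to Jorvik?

$22

Settle nodes by increasing distance from Tarn:
Tarn: 0
Wendle: 8  (via Tarn)
Colne: 16  (via Wendle)
Ravel: 17  (via Wendle)
Varne: 19  (via Colne)
Selby: 20  (via Ravel)
Yarm: 20  (via Colne)
Quorn: 21  (via Selby)
Jorvik: 22  (via Yarm)
Shortest route: Tarn–Wendle–Colne–Yarm–Jorvik = $22.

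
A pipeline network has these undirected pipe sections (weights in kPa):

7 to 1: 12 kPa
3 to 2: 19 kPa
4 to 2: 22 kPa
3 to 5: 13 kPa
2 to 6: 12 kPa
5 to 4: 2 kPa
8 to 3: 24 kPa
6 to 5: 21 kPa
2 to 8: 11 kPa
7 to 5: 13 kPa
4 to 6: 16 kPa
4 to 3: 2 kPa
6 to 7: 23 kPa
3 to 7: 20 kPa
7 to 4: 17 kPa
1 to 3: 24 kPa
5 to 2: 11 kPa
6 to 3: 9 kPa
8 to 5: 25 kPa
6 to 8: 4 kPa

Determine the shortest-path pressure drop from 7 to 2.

24 kPa

Compare a few routes:
7 → 4 → 5 → 2: 17+2+11 = 30
7 → 5 → 2: 13+11 = 24
Cheapest is 7 → 5 → 2 at 24 kPa.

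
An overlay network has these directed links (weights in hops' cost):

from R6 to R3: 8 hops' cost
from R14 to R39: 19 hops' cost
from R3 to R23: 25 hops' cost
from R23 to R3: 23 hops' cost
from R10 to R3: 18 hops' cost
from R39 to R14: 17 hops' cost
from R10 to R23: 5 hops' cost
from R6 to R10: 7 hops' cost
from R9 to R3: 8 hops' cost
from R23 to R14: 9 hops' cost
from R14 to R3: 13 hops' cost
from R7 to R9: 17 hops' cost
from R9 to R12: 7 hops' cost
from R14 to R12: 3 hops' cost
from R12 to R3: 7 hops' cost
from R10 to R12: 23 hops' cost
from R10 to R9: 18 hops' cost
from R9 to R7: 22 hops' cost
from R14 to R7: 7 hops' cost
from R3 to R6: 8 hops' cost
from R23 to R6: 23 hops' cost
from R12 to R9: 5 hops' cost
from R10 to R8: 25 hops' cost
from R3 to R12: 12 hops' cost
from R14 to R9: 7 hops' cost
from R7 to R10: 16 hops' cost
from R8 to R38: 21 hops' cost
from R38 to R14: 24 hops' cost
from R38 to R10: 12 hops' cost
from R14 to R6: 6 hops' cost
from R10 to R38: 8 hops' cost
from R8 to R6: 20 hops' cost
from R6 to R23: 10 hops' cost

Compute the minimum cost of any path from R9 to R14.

35 hops' cost

Running Dijkstra from R9:
R9: 0
R12: 7  (via R9)
R3: 8  (via R9)
R6: 16  (via R3)
R7: 22  (via R9)
R10: 23  (via R6)
R23: 26  (via R6)
R38: 31  (via R10)
R14: 35  (via R23)
Shortest route: R9–R3–R6–R23–R14 = 35 hops' cost.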